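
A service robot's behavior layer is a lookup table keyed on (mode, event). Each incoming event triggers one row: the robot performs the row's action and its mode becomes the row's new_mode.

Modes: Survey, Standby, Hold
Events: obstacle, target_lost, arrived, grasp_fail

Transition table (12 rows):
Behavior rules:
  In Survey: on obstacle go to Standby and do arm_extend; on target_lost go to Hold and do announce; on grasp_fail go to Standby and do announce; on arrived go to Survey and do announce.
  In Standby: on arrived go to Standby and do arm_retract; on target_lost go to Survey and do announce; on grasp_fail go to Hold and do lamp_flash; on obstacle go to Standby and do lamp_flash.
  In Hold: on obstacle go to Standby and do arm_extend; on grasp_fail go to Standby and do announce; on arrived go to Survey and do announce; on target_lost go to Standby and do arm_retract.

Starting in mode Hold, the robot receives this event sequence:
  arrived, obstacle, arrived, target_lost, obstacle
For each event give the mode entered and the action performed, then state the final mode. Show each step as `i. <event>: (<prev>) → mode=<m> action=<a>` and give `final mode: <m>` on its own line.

1. arrived: (Hold) → mode=Survey action=announce
2. obstacle: (Survey) → mode=Standby action=arm_extend
3. arrived: (Standby) → mode=Standby action=arm_retract
4. target_lost: (Standby) → mode=Survey action=announce
5. obstacle: (Survey) → mode=Standby action=arm_extend

final mode: Standby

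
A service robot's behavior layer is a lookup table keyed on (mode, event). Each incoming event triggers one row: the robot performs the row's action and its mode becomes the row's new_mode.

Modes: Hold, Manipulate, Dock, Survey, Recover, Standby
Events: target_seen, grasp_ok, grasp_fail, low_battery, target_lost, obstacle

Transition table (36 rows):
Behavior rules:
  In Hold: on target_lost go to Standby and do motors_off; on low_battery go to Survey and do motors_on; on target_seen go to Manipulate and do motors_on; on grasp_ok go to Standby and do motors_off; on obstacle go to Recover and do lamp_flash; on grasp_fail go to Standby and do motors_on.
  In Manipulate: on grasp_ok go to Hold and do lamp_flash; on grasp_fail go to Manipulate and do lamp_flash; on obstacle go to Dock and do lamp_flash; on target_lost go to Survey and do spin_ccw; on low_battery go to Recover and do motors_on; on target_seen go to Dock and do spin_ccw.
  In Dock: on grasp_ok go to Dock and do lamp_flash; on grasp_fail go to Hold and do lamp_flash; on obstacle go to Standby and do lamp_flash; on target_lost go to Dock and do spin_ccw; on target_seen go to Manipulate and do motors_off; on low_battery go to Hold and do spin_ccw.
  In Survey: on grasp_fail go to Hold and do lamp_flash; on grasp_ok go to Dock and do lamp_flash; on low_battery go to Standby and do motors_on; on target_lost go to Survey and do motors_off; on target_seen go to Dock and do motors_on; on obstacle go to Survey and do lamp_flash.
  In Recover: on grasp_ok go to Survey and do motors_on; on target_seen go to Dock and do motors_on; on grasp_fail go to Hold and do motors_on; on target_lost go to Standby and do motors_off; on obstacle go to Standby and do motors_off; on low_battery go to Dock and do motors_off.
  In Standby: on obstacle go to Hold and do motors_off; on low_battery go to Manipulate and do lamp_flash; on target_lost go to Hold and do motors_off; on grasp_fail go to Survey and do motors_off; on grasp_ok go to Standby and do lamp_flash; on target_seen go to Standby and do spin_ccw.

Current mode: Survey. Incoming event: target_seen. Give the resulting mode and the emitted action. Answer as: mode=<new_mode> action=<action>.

mode=Dock action=motors_on

current mode = Survey; filter table to that mode:
  (Survey, grasp_fail) → (Hold, lamp_flash)
  (Survey, grasp_ok) → (Dock, lamp_flash)
  (Survey, low_battery) → (Standby, motors_on)
  (Survey, target_lost) → (Survey, motors_off)
  (Survey, target_seen) → (Dock, motors_on)  ← event matches
  (Survey, obstacle) → (Survey, lamp_flash)
event = target_seen selects (Dock, motors_on)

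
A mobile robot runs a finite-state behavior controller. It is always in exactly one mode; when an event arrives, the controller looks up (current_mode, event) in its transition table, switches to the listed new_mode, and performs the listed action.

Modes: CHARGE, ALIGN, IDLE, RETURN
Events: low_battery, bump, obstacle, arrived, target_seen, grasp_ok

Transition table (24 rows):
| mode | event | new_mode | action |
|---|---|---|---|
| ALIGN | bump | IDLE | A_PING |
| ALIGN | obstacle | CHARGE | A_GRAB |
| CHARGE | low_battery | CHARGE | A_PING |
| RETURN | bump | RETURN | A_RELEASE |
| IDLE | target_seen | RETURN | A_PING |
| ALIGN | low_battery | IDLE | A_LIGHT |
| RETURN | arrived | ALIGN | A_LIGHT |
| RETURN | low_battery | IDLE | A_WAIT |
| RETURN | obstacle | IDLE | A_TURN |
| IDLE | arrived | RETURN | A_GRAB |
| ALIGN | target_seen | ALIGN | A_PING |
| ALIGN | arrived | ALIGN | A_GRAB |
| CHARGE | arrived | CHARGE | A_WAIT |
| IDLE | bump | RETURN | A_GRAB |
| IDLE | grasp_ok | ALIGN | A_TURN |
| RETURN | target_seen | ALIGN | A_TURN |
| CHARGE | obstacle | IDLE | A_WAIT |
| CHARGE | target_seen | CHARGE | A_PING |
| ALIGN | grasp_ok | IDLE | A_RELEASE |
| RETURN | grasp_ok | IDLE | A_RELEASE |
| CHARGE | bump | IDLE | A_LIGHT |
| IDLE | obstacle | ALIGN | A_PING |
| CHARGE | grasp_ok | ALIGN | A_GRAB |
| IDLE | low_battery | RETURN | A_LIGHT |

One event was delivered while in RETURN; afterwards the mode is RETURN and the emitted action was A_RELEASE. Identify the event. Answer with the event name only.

try low_battery: (RETURN, low_battery) → (IDLE, A_WAIT)
try bump: (RETURN, bump) → (RETURN, A_RELEASE)  ← matches
try obstacle: (RETURN, obstacle) → (IDLE, A_TURN)
try arrived: (RETURN, arrived) → (ALIGN, A_LIGHT)
try target_seen: (RETURN, target_seen) → (ALIGN, A_TURN)
try grasp_ok: (RETURN, grasp_ok) → (IDLE, A_RELEASE)

bump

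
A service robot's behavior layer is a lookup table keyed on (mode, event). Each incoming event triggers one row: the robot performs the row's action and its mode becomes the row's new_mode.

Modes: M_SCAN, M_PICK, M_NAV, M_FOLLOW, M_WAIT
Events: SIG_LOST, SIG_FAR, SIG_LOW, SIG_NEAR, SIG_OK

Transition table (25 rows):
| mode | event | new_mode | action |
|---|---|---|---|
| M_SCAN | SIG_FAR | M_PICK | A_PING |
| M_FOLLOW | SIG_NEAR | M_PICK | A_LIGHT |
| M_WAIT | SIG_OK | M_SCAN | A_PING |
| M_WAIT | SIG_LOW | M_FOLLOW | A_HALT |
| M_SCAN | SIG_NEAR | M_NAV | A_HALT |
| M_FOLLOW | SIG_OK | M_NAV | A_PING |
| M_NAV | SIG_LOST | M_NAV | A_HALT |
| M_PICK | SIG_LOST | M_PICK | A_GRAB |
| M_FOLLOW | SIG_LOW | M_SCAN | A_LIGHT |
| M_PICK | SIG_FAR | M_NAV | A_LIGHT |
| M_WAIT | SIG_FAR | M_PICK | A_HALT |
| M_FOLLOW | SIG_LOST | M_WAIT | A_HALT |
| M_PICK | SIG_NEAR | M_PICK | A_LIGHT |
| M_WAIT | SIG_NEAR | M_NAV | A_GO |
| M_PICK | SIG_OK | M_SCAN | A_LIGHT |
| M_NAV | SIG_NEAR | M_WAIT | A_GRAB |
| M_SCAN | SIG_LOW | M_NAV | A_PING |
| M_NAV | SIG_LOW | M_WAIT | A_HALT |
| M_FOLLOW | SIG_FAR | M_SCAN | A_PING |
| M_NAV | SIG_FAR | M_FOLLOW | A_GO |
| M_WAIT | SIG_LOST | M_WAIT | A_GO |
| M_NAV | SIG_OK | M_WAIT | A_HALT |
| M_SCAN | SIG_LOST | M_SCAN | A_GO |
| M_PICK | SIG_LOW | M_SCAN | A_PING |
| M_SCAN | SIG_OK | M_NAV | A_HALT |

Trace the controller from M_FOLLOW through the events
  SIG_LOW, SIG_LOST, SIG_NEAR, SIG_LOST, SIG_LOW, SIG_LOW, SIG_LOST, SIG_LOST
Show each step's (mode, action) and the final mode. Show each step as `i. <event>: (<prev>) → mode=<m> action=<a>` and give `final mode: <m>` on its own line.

1. SIG_LOW: (M_FOLLOW) → mode=M_SCAN action=A_LIGHT
2. SIG_LOST: (M_SCAN) → mode=M_SCAN action=A_GO
3. SIG_NEAR: (M_SCAN) → mode=M_NAV action=A_HALT
4. SIG_LOST: (M_NAV) → mode=M_NAV action=A_HALT
5. SIG_LOW: (M_NAV) → mode=M_WAIT action=A_HALT
6. SIG_LOW: (M_WAIT) → mode=M_FOLLOW action=A_HALT
7. SIG_LOST: (M_FOLLOW) → mode=M_WAIT action=A_HALT
8. SIG_LOST: (M_WAIT) → mode=M_WAIT action=A_GO

final mode: M_WAIT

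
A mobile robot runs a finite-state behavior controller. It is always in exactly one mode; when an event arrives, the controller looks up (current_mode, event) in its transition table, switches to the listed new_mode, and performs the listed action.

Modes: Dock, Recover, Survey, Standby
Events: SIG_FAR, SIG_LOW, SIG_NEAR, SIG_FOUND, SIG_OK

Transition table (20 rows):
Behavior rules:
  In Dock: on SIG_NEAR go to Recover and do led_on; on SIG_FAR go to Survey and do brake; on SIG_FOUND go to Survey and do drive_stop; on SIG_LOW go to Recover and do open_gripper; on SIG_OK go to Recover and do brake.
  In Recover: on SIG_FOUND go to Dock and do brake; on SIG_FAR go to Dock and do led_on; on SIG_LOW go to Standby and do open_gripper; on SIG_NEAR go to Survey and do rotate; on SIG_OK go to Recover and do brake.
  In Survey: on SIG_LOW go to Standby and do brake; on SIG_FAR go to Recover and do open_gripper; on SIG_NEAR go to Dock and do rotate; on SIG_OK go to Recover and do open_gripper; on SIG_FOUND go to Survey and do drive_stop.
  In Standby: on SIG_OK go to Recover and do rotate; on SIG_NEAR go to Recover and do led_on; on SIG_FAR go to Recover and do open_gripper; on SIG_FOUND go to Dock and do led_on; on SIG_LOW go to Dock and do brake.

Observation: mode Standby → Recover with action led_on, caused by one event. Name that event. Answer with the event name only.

try SIG_FAR: (Standby, SIG_FAR) → (Recover, open_gripper)
try SIG_LOW: (Standby, SIG_LOW) → (Dock, brake)
try SIG_NEAR: (Standby, SIG_NEAR) → (Recover, led_on)  ← matches
try SIG_FOUND: (Standby, SIG_FOUND) → (Dock, led_on)
try SIG_OK: (Standby, SIG_OK) → (Recover, rotate)

SIG_NEAR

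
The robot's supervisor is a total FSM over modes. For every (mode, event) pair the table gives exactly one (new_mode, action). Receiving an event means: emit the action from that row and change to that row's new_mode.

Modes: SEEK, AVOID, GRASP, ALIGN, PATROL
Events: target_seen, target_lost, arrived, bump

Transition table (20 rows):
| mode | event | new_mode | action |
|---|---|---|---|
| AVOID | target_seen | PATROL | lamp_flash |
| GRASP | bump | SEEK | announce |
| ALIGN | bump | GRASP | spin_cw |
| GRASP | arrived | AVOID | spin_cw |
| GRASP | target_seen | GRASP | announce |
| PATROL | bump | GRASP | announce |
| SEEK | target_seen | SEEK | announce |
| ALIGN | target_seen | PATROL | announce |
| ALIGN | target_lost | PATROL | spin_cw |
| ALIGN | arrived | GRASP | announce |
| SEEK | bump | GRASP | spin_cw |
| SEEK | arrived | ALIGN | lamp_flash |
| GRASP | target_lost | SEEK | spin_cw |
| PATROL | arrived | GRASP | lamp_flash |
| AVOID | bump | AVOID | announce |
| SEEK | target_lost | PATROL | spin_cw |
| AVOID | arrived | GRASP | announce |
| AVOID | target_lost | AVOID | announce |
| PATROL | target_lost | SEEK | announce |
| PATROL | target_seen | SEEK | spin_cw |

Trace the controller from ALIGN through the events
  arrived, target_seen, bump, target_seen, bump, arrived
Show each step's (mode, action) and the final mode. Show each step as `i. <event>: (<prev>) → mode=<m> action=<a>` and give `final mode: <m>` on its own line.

final mode: AVOID

1. arrived: (ALIGN) → mode=GRASP action=announce
2. target_seen: (GRASP) → mode=GRASP action=announce
3. bump: (GRASP) → mode=SEEK action=announce
4. target_seen: (SEEK) → mode=SEEK action=announce
5. bump: (SEEK) → mode=GRASP action=spin_cw
6. arrived: (GRASP) → mode=AVOID action=spin_cw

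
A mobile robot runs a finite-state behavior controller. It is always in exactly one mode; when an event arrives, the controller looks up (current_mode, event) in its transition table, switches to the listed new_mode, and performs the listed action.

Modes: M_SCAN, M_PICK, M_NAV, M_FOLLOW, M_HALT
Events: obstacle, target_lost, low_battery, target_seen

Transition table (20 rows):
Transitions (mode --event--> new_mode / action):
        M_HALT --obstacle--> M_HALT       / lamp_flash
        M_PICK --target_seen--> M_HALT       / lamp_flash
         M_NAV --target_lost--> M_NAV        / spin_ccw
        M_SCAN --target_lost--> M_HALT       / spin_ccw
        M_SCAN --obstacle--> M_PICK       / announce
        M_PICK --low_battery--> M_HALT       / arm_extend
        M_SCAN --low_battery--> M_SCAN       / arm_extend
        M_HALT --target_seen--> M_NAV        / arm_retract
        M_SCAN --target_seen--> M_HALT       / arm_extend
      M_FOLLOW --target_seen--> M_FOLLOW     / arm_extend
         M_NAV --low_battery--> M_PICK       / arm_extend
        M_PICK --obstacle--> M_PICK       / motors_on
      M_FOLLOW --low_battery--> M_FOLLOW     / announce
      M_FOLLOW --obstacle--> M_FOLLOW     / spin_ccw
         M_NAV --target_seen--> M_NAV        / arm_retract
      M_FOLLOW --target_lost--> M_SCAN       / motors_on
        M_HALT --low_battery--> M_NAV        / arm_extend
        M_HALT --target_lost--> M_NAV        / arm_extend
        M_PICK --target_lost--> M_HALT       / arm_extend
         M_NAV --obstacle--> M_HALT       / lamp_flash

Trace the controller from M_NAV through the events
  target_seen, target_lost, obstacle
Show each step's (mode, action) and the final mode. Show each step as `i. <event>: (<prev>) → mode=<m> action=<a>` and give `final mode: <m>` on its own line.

final mode: M_HALT

1. target_seen: (M_NAV) → mode=M_NAV action=arm_retract
2. target_lost: (M_NAV) → mode=M_NAV action=spin_ccw
3. obstacle: (M_NAV) → mode=M_HALT action=lamp_flash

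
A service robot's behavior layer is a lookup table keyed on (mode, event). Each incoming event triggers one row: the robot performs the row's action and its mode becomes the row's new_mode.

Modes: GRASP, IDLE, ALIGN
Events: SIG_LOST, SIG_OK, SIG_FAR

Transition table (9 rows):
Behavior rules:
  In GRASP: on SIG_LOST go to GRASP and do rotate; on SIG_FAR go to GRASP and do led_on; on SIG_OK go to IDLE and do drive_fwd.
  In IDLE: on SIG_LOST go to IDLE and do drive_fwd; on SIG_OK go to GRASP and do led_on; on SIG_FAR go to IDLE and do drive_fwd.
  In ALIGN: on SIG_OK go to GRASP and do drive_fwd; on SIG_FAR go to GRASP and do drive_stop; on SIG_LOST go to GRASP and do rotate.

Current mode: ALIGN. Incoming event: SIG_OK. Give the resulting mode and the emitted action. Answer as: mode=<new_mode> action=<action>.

mode=GRASP action=drive_fwd

current mode = ALIGN; filter table to that mode:
  (ALIGN, SIG_OK) → (GRASP, drive_fwd)  ← event matches
  (ALIGN, SIG_FAR) → (GRASP, drive_stop)
  (ALIGN, SIG_LOST) → (GRASP, rotate)
event = SIG_OK selects (GRASP, drive_fwd)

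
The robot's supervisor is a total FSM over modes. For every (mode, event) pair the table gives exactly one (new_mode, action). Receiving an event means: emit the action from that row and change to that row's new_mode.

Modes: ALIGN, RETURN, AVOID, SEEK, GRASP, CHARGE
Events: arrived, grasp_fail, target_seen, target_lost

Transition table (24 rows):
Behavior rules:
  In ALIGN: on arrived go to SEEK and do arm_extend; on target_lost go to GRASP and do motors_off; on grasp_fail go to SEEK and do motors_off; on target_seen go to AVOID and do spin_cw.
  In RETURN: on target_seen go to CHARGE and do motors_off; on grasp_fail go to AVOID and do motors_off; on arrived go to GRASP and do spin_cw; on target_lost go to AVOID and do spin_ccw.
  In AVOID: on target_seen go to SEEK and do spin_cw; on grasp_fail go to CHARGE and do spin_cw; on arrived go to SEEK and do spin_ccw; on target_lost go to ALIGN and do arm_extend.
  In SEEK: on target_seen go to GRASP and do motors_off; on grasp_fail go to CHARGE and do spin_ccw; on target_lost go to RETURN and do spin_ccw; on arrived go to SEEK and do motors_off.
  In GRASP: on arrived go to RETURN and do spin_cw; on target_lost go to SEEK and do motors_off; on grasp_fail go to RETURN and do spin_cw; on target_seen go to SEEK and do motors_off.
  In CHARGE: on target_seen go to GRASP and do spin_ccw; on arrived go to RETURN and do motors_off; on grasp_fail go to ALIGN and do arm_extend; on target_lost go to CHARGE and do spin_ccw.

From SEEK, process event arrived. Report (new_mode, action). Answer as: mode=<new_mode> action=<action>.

current mode = SEEK; filter table to that mode:
  (SEEK, target_seen) → (GRASP, motors_off)
  (SEEK, grasp_fail) → (CHARGE, spin_ccw)
  (SEEK, target_lost) → (RETURN, spin_ccw)
  (SEEK, arrived) → (SEEK, motors_off)  ← event matches
event = arrived selects (SEEK, motors_off)

mode=SEEK action=motors_off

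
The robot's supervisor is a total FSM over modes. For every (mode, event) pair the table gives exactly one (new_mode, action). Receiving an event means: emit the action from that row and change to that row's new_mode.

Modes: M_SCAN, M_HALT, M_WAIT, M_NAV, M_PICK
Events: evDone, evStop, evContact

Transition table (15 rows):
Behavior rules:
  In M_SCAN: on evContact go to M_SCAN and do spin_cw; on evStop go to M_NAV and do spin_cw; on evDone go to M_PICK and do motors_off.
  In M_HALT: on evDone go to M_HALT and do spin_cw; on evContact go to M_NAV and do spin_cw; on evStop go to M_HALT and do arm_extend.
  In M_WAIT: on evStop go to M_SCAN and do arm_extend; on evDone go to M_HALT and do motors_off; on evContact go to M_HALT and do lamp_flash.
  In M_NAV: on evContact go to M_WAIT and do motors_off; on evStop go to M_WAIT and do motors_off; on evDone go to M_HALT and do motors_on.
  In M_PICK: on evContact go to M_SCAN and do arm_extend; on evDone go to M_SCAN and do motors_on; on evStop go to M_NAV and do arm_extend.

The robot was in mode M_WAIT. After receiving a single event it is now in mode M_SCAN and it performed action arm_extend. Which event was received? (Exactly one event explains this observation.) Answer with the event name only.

evStop

try evDone: (M_WAIT, evDone) → (M_HALT, motors_off)
try evStop: (M_WAIT, evStop) → (M_SCAN, arm_extend)  ← matches
try evContact: (M_WAIT, evContact) → (M_HALT, lamp_flash)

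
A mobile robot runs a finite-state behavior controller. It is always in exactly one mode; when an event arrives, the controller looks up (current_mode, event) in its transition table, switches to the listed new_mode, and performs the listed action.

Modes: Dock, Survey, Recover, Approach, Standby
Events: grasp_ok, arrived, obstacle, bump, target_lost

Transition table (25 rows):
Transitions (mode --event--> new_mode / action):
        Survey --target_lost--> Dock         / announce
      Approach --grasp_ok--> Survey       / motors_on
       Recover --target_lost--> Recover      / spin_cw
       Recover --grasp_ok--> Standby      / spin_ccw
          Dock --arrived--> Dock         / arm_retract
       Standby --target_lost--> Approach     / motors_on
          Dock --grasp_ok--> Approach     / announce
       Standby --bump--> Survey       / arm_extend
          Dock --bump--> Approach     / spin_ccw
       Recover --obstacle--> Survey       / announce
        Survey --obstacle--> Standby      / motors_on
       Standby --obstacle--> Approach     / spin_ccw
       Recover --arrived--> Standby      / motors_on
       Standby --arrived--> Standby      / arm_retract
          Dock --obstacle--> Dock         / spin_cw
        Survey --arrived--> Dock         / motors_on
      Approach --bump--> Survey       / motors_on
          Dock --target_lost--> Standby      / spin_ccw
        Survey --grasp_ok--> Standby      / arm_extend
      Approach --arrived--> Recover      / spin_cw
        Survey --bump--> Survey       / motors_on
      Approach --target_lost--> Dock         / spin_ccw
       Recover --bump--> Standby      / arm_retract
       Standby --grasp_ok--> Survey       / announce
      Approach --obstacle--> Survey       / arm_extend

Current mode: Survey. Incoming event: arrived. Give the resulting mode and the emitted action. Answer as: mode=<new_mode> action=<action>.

mode=Dock action=motors_on

current mode = Survey; filter table to that mode:
  (Survey, target_lost) → (Dock, announce)
  (Survey, obstacle) → (Standby, motors_on)
  (Survey, arrived) → (Dock, motors_on)  ← event matches
  (Survey, grasp_ok) → (Standby, arm_extend)
  (Survey, bump) → (Survey, motors_on)
event = arrived selects (Dock, motors_on)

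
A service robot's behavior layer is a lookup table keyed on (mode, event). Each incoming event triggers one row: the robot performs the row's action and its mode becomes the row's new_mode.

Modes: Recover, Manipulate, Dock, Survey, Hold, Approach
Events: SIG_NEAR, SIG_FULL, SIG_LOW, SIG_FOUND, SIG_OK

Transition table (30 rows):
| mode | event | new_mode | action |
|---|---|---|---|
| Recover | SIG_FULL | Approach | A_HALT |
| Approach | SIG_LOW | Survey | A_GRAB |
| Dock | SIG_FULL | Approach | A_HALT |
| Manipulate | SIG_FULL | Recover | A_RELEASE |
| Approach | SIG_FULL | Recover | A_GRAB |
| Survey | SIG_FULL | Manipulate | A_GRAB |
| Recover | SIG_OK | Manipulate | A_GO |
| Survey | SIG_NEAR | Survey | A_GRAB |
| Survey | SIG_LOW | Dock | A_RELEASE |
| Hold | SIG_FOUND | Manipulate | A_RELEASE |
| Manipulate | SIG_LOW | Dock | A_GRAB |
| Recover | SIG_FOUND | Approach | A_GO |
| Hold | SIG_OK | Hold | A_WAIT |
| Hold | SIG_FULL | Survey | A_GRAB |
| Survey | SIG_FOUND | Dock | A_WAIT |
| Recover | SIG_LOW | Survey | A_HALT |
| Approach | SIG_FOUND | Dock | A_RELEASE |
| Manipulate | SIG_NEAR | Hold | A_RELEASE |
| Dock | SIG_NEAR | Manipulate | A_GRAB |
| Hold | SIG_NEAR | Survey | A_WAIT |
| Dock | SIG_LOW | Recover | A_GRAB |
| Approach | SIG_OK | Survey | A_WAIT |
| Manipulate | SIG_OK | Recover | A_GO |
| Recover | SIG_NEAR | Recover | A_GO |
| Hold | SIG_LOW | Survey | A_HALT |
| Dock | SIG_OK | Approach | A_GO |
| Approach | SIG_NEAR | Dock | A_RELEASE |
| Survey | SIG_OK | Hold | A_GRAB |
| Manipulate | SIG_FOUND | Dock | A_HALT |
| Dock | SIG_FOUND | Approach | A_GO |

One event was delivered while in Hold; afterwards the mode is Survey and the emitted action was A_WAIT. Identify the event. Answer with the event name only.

try SIG_NEAR: (Hold, SIG_NEAR) → (Survey, A_WAIT)  ← matches
try SIG_FULL: (Hold, SIG_FULL) → (Survey, A_GRAB)
try SIG_LOW: (Hold, SIG_LOW) → (Survey, A_HALT)
try SIG_FOUND: (Hold, SIG_FOUND) → (Manipulate, A_RELEASE)
try SIG_OK: (Hold, SIG_OK) → (Hold, A_WAIT)

SIG_NEAR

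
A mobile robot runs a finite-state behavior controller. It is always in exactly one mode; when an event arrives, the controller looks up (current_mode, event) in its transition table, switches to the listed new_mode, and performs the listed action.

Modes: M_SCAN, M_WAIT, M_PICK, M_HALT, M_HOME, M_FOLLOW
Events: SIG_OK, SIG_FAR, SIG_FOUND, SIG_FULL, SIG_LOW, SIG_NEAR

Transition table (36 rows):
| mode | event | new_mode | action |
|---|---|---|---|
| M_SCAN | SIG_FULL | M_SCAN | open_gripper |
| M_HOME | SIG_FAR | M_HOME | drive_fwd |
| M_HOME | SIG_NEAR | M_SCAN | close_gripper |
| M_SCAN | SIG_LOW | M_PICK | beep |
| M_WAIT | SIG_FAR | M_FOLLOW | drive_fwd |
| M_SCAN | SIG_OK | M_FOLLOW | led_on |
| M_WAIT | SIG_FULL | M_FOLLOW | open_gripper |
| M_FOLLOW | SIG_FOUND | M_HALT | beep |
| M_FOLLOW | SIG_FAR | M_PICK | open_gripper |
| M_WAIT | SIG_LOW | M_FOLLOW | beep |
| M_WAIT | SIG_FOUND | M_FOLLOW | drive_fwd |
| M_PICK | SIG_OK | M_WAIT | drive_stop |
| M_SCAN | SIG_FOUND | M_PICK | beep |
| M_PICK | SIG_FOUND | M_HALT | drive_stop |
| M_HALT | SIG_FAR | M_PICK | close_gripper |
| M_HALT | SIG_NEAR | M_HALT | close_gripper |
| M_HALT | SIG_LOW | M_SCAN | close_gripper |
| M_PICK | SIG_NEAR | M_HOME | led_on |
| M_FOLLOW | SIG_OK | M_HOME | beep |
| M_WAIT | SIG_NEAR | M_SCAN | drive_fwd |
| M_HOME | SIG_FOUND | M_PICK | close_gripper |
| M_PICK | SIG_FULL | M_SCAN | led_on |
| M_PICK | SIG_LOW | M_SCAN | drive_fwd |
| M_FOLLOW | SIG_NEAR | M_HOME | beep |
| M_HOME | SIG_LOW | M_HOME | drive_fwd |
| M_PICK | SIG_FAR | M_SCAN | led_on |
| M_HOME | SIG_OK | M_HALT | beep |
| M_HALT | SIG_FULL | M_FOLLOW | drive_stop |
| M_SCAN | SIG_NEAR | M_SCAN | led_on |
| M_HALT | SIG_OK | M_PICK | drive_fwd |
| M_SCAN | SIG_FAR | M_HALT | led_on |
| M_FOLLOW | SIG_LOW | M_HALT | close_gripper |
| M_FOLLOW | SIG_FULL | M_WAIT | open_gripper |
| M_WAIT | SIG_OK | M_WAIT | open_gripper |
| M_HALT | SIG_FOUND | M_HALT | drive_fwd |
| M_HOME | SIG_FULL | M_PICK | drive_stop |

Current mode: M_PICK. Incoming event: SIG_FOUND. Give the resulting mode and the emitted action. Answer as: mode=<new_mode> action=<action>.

mode=M_HALT action=drive_stop

current mode = M_PICK; filter table to that mode:
  (M_PICK, SIG_OK) → (M_WAIT, drive_stop)
  (M_PICK, SIG_FOUND) → (M_HALT, drive_stop)  ← event matches
  (M_PICK, SIG_NEAR) → (M_HOME, led_on)
  (M_PICK, SIG_FULL) → (M_SCAN, led_on)
  (M_PICK, SIG_LOW) → (M_SCAN, drive_fwd)
  (M_PICK, SIG_FAR) → (M_SCAN, led_on)
event = SIG_FOUND selects (M_HALT, drive_stop)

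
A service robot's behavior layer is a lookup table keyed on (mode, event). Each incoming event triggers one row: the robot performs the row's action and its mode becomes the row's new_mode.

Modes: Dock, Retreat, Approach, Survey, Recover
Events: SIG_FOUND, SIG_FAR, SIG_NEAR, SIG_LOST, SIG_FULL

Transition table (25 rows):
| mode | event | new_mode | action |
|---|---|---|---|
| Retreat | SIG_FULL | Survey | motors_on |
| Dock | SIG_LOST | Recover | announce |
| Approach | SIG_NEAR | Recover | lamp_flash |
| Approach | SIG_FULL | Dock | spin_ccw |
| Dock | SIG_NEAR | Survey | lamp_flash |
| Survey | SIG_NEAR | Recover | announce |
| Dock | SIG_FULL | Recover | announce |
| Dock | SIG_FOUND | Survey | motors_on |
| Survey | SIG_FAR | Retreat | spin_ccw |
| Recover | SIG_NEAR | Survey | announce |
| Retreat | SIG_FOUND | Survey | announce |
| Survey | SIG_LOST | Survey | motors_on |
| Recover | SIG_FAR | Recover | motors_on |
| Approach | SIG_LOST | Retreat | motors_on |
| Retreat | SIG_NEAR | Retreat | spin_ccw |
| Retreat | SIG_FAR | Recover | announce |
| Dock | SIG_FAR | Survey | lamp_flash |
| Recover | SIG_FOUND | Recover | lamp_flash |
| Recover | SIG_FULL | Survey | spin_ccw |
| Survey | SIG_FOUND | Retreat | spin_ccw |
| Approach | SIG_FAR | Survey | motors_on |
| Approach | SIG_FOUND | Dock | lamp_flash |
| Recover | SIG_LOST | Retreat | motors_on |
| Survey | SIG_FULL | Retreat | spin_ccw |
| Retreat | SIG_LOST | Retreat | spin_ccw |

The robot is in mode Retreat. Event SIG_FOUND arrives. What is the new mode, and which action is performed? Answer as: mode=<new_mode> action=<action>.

mode=Survey action=announce

current mode = Retreat; filter table to that mode:
  (Retreat, SIG_FULL) → (Survey, motors_on)
  (Retreat, SIG_FOUND) → (Survey, announce)  ← event matches
  (Retreat, SIG_NEAR) → (Retreat, spin_ccw)
  (Retreat, SIG_FAR) → (Recover, announce)
  (Retreat, SIG_LOST) → (Retreat, spin_ccw)
event = SIG_FOUND selects (Survey, announce)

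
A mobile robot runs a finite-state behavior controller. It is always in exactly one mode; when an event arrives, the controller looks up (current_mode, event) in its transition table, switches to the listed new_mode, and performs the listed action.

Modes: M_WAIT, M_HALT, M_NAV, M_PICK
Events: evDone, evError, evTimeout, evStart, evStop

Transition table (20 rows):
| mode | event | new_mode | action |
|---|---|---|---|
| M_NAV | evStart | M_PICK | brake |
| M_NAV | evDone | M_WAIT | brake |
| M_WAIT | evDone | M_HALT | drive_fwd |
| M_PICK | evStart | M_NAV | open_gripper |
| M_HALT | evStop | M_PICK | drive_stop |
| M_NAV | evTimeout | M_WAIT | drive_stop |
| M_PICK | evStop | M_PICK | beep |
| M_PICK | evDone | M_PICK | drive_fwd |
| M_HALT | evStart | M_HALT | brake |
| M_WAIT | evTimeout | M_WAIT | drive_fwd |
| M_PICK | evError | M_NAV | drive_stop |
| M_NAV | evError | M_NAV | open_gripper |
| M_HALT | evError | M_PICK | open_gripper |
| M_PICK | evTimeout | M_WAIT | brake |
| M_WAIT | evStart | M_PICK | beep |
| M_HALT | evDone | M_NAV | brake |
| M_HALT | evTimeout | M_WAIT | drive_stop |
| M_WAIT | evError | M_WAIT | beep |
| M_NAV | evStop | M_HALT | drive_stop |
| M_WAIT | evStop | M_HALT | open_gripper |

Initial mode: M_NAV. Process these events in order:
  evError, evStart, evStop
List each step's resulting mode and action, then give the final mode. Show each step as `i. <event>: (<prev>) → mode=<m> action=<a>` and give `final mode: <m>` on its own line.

final mode: M_PICK

1. evError: (M_NAV) → mode=M_NAV action=open_gripper
2. evStart: (M_NAV) → mode=M_PICK action=brake
3. evStop: (M_PICK) → mode=M_PICK action=beep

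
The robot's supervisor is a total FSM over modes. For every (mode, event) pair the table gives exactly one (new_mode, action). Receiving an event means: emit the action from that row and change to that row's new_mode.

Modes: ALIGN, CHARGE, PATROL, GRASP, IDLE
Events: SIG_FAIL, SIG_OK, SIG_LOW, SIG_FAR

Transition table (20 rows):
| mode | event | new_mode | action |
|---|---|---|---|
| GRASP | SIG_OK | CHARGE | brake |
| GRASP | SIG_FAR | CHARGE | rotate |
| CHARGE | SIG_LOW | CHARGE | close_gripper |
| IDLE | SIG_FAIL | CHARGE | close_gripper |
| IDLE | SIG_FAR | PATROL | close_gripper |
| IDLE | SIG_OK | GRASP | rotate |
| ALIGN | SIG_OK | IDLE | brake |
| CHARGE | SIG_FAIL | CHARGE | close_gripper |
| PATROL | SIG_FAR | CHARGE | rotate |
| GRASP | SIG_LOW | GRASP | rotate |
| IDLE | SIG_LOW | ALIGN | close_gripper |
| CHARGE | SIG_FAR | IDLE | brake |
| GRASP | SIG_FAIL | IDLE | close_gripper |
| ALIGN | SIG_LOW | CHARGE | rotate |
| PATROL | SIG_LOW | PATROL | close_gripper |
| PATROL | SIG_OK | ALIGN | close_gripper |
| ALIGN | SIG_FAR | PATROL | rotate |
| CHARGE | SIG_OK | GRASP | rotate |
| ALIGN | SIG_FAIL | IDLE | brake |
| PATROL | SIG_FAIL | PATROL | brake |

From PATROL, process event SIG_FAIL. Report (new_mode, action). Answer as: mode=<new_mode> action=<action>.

current mode = PATROL; filter table to that mode:
  (PATROL, SIG_FAR) → (CHARGE, rotate)
  (PATROL, SIG_LOW) → (PATROL, close_gripper)
  (PATROL, SIG_OK) → (ALIGN, close_gripper)
  (PATROL, SIG_FAIL) → (PATROL, brake)  ← event matches
event = SIG_FAIL selects (PATROL, brake)

mode=PATROL action=brake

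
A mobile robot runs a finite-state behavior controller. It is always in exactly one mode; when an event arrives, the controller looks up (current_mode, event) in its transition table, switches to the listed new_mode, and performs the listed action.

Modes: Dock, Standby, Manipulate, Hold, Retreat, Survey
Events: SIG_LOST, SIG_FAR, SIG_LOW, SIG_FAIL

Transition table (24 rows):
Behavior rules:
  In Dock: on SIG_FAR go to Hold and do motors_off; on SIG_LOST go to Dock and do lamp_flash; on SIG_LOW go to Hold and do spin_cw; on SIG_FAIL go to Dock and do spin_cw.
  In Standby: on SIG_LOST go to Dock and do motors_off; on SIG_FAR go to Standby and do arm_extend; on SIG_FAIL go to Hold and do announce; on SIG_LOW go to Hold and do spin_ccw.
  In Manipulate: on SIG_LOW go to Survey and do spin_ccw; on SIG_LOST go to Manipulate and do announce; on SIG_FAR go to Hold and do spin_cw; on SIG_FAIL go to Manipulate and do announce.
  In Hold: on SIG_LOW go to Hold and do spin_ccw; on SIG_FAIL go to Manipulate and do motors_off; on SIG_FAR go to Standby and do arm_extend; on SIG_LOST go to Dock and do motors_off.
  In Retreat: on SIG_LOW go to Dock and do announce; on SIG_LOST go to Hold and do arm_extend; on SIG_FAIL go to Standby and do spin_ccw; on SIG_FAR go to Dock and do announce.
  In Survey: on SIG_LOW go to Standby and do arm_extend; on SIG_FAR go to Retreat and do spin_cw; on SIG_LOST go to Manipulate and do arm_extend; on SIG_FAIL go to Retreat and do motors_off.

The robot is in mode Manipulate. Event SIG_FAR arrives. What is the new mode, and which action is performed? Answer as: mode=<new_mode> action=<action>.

current mode = Manipulate; filter table to that mode:
  (Manipulate, SIG_LOW) → (Survey, spin_ccw)
  (Manipulate, SIG_LOST) → (Manipulate, announce)
  (Manipulate, SIG_FAR) → (Hold, spin_cw)  ← event matches
  (Manipulate, SIG_FAIL) → (Manipulate, announce)
event = SIG_FAR selects (Hold, spin_cw)

mode=Hold action=spin_cw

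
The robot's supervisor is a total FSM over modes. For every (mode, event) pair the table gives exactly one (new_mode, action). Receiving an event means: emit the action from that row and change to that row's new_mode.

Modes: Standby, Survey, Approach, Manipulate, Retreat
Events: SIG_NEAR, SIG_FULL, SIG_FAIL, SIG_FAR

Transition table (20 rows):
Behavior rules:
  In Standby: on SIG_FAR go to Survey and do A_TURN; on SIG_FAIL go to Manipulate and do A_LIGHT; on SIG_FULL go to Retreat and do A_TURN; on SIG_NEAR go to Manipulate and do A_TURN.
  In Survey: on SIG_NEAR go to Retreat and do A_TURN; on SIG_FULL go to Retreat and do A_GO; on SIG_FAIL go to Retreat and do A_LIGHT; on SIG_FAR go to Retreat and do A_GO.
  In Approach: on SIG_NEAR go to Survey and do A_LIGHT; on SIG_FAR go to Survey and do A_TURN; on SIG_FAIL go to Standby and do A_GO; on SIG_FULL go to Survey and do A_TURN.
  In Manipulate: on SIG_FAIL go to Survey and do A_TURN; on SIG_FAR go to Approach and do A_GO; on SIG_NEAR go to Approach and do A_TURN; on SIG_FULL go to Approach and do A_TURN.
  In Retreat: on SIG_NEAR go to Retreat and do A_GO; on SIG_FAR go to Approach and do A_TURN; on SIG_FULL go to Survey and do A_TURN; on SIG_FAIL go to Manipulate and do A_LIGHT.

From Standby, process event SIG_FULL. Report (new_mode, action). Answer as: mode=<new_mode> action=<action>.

mode=Retreat action=A_TURN

current mode = Standby; filter table to that mode:
  (Standby, SIG_FAR) → (Survey, A_TURN)
  (Standby, SIG_FAIL) → (Manipulate, A_LIGHT)
  (Standby, SIG_FULL) → (Retreat, A_TURN)  ← event matches
  (Standby, SIG_NEAR) → (Manipulate, A_TURN)
event = SIG_FULL selects (Retreat, A_TURN)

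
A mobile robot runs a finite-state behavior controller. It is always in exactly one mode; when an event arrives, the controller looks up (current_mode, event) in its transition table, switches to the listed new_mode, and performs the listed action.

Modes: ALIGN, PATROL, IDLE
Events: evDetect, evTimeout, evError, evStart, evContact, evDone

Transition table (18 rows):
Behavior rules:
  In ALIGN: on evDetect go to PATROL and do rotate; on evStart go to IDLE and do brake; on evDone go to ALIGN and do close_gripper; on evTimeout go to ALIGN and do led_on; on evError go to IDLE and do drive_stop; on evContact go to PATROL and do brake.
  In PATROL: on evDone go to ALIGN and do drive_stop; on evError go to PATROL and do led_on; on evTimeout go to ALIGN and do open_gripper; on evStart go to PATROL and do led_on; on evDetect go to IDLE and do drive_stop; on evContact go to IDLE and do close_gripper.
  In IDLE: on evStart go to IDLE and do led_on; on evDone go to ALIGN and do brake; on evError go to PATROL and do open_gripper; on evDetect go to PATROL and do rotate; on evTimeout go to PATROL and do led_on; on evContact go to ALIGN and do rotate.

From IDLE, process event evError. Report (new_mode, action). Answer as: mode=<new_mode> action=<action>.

mode=PATROL action=open_gripper

current mode = IDLE; filter table to that mode:
  (IDLE, evStart) → (IDLE, led_on)
  (IDLE, evDone) → (ALIGN, brake)
  (IDLE, evError) → (PATROL, open_gripper)  ← event matches
  (IDLE, evDetect) → (PATROL, rotate)
  (IDLE, evTimeout) → (PATROL, led_on)
  (IDLE, evContact) → (ALIGN, rotate)
event = evError selects (PATROL, open_gripper)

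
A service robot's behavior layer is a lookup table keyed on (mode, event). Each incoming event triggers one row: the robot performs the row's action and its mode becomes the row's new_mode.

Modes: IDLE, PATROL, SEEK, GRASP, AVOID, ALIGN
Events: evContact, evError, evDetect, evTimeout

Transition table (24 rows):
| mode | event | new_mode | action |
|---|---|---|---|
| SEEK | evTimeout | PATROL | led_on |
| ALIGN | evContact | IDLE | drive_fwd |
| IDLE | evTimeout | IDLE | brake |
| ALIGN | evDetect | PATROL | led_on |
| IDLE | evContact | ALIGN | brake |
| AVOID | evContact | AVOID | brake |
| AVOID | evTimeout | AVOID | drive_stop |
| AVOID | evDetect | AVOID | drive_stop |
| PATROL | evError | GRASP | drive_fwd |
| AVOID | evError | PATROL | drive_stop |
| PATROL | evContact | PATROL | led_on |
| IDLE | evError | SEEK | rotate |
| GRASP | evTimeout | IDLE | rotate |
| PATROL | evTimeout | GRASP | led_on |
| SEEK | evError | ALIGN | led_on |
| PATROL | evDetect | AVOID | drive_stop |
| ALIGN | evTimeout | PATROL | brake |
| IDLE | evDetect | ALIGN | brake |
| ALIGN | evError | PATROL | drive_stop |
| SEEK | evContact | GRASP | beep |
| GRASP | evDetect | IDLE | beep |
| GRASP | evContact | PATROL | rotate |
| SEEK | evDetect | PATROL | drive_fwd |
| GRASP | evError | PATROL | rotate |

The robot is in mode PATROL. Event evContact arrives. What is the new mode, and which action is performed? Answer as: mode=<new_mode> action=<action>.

current mode = PATROL; filter table to that mode:
  (PATROL, evError) → (GRASP, drive_fwd)
  (PATROL, evContact) → (PATROL, led_on)  ← event matches
  (PATROL, evTimeout) → (GRASP, led_on)
  (PATROL, evDetect) → (AVOID, drive_stop)
event = evContact selects (PATROL, led_on)

mode=PATROL action=led_on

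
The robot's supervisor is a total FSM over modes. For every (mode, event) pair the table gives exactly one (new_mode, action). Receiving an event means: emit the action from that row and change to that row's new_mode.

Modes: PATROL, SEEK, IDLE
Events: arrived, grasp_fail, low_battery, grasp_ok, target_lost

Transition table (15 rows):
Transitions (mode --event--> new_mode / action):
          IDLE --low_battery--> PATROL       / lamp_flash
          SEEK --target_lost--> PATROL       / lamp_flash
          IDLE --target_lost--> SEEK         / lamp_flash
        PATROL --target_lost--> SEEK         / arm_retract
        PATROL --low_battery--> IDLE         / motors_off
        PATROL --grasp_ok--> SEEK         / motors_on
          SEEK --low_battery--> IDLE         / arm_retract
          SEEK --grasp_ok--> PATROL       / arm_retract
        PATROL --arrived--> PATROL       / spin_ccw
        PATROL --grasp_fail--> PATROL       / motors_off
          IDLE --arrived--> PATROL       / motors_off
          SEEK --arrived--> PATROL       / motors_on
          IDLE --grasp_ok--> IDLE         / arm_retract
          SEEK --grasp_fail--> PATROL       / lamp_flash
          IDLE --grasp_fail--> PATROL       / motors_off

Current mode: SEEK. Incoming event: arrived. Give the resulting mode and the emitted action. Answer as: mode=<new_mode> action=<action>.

current mode = SEEK; filter table to that mode:
  (SEEK, target_lost) → (PATROL, lamp_flash)
  (SEEK, low_battery) → (IDLE, arm_retract)
  (SEEK, grasp_ok) → (PATROL, arm_retract)
  (SEEK, arrived) → (PATROL, motors_on)  ← event matches
  (SEEK, grasp_fail) → (PATROL, lamp_flash)
event = arrived selects (PATROL, motors_on)

mode=PATROL action=motors_on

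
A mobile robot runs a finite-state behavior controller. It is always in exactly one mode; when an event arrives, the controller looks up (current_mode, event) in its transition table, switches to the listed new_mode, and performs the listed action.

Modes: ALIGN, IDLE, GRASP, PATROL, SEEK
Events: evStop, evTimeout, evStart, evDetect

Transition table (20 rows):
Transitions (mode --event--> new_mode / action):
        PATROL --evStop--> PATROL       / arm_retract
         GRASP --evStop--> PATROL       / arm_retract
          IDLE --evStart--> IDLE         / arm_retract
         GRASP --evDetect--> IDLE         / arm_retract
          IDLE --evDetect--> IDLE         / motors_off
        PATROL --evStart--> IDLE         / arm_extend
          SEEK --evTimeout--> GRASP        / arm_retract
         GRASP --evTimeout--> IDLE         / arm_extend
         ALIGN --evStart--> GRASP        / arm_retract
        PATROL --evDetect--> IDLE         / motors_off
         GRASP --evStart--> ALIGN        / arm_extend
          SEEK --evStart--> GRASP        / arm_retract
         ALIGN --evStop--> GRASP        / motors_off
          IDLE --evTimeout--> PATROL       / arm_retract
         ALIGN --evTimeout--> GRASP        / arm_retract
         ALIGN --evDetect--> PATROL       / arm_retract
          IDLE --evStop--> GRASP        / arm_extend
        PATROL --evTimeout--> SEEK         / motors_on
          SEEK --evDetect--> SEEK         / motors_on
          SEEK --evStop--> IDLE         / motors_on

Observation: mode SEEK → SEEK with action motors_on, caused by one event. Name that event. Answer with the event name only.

try evStop: (SEEK, evStop) → (IDLE, motors_on)
try evTimeout: (SEEK, evTimeout) → (GRASP, arm_retract)
try evStart: (SEEK, evStart) → (GRASP, arm_retract)
try evDetect: (SEEK, evDetect) → (SEEK, motors_on)  ← matches

evDetect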